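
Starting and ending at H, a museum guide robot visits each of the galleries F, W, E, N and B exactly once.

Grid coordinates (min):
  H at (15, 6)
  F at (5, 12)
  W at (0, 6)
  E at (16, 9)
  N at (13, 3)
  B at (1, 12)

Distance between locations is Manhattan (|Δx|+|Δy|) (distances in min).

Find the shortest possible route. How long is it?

With 5 stops there are 5!/2 = 60 distinct round trips (a route and its reverse cost the same).
H-F-W-E-N-B-H: 16+11+19+9+21+20 = 96
H-F-W-E-B-N-H: 16+11+19+18+21+5 = 90
H-F-W-N-E-B-H: 16+11+16+9+18+20 = 90
H-F-W-N-B-E-H: 16+11+16+21+18+4 = 86
H-F-W-B-E-N-H: 16+11+7+18+9+5 = 66
H-F-W-B-N-E-H: 16+11+7+21+9+4 = 68
H-F-E-W-N-B-H: 16+14+19+16+21+20 = 106
H-F-E-W-B-N-H: 16+14+19+7+21+5 = 82
H-F-E-N-W-B-H: 16+14+9+16+7+20 = 82
H-F-E-N-B-W-H: 16+14+9+21+7+15 = 82
H-F-E-B-W-N-H: 16+14+18+7+16+5 = 76
H-F-E-B-N-W-H: 16+14+18+21+16+15 = 100
H-F-N-W-E-B-H: 16+17+16+19+18+20 = 106
H-F-N-W-B-E-H: 16+17+16+7+18+4 = 78
… (46 more)
H-E-F-B-W-N-H: 4+14+4+7+16+5 = 50  ← best
The minimum is 50.
One optimal route: H → E → F → B → W → N → H (or its reverse).

50 min — the shortest possible round trip.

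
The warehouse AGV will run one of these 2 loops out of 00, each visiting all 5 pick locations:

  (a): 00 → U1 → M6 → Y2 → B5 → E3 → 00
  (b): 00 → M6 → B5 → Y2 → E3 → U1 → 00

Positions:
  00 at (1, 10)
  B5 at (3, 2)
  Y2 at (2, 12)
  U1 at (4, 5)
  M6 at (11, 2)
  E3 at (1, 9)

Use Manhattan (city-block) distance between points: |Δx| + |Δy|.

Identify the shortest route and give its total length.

56 — (b) is the shortest.

(a): 8 + 10 + 19 + 11 + 9 + 1 = 58
(b): 18 + 8 + 11 + 4 + 7 + 8 = 56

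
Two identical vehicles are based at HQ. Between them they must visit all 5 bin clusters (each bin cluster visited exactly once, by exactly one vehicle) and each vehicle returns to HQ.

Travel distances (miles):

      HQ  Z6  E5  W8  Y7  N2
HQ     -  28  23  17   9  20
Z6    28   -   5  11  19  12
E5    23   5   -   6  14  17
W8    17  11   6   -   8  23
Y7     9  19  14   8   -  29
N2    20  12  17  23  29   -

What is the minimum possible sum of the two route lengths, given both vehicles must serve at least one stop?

Minimum combined distance: 78 miles.

There are 2^4 − 1 = 15 ways to divide the 5 stops into two non-empty groups. For each, the best each vehicle can do is its own shortest tour through its group:
  {Z6} + {E5, W8, Y7, N2}: 56 + 60 = 116
  {E5} + {Z6, W8, Y7, N2}: 46 + 60 = 106
  {Z6, E5} + {W8, Y7, N2}: 56 + 60 = 116
  {W8} + {Z6, E5, Y7, N2}: 34 + 60 = 94
  {Z6, W8} + {E5, Y7, N2}: 56 + 60 = 116
  {E5, W8} + {Z6, Y7, N2}: 46 + 60 = 106
  … (15 splits in total)
  {Y7} + {Z6, E5, W8, N2}: 18 + 60 = 78  ← best
Best: vehicle 1 HQ → Y7 → HQ = 18; vehicle 2 HQ → W8 → E5 → Z6 → N2 → HQ = 60; combined 78.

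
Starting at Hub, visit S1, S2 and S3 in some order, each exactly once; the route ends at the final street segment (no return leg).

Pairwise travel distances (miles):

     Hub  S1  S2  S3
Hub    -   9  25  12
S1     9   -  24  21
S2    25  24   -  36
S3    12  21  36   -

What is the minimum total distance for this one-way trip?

57 miles — the minimum one-way total.

There are 3! = 6 possible orderings.
Hub→S1→S2→S3: 9+24+36 = 69
Hub→S1→S3→S2: 9+21+36 = 66
Hub→S2→S1→S3: 25+24+21 = 70
Hub→S2→S3→S1: 25+36+21 = 82
Hub→S3→S1→S2: 12+21+24 = 57
Hub→S3→S2→S1: 12+36+24 = 72
The minimum is 57.
One shortest path: Hub → S3 → S1 → S2.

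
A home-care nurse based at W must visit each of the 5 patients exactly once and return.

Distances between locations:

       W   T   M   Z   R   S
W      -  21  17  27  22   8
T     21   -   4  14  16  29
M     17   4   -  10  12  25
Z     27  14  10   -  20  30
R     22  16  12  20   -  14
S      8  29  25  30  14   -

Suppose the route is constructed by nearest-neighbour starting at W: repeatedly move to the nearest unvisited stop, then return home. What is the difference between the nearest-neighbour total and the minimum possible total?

2 longer than the optimal tour.

W: S=8, M=17, T=21, R=22, Z=27 ⇒ S
S: R=14, M=25, T=29, Z=30 ⇒ R
R: M=12, T=16, Z=20 ⇒ M
M: T=4, Z=10 ⇒ T
T: Z=14 ⇒ Z
NN route W → S → R → M → T → Z → W costs 79.
Optimal: W → T → M → Z → R → S → W costs 77 (by enumerating all 60 distinct tours).
Excess = 79 − 77 = 2.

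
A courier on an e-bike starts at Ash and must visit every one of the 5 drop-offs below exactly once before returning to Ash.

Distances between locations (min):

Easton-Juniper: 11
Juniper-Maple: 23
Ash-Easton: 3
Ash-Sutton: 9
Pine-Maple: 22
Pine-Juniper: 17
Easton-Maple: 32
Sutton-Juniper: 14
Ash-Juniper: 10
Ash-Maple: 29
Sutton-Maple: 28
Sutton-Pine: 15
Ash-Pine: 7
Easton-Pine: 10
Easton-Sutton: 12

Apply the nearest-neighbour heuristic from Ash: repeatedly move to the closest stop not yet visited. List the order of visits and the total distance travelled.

94 min along Ash → Easton → Pine → Sutton → Juniper → Maple → Ash.

At Ash the remaining stops are Easton 3, Pine 7, Sutton 9, Juniper 10, Maple 29; go to Easton.
At Easton the remaining stops are Pine 10, Juniper 11, Sutton 12, Maple 32; go to Pine.
At Pine the remaining stops are Sutton 15, Juniper 17, Maple 22; go to Sutton.
At Sutton the remaining stops are Juniper 14, Maple 28; go to Juniper.
At Juniper the remaining stops are Maple 23; go to Maple.
Return Maple→Ash: 29.
Total = 3 + 10 + 15 + 14 + 23 + 29 = 94.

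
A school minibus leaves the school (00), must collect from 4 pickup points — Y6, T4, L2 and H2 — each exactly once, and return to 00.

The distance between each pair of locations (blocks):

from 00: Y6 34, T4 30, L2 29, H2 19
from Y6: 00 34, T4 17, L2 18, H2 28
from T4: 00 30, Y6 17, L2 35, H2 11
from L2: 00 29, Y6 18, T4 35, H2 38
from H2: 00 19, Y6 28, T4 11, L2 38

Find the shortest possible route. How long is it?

Minimum total distance: 94 blocks.

With 4 stops there are 4!/2 = 12 distinct round trips (a route and its reverse cost the same).
00 → Y6 → T4 → L2 → H2 → 00: 34+17+35+38+19 = 143
00 → Y6 → T4 → H2 → L2 → 00: 34+17+11+38+29 = 129
00 → Y6 → L2 → T4 → H2 → 00: 34+18+35+11+19 = 117
00 → Y6 → L2 → H2 → T4 → 00: 34+18+38+11+30 = 131
00 → Y6 → H2 → T4 → L2 → 00: 34+28+11+35+29 = 137
00 → Y6 → H2 → L2 → T4 → 00: 34+28+38+35+30 = 165
00 → T4 → Y6 → L2 → H2 → 00: 30+17+18+38+19 = 122
00 → T4 → Y6 → H2 → L2 → 00: 30+17+28+38+29 = 142
00 → T4 → L2 → Y6 → H2 → 00: 30+35+18+28+19 = 130
00 → T4 → H2 → Y6 → L2 → 00: 30+11+28+18+29 = 116
00 → L2 → Y6 → T4 → H2 → 00: 29+18+17+11+19 = 94
00 → L2 → T4 → Y6 → H2 → 00: 29+35+17+28+19 = 128
The minimum is 94.
One optimal route: 00 → L2 → Y6 → T4 → H2 → 00 (or its reverse).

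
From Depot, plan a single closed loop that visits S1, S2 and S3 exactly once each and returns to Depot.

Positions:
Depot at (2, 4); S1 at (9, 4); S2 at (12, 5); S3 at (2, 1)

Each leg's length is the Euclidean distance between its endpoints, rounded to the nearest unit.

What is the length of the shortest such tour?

With 3 stops there are 3!/2 = 3 distinct round trips (a route and its reverse cost the same).
Depot → S1 → S2 → S3 → Depot: 7+3+11+3 = 24
Depot → S1 → S3 → S2 → Depot: 7+8+11+10 = 36
Depot → S2 → S1 → S3 → Depot: 10+3+8+3 = 24
The minimum is 24.
One optimal route: Depot → S1 → S2 → S3 → Depot (or its reverse).

Minimum total distance: 24.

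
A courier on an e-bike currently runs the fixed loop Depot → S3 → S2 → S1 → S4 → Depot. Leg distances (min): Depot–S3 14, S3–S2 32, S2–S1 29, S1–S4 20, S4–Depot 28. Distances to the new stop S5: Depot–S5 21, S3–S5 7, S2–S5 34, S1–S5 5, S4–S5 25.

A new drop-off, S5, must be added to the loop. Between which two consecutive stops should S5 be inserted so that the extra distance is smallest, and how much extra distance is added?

Minimum extra distance: 9 min, inserting S5 between S3 and S2.

Insertion cost between consecutive stops i–j is d(i,S5) + d(S5,j) − d(i,j):
  between Depot and S3: 21 + 7 − 14 = 14
  between S3 and S2: 7 + 34 − 32 = 9
  between S2 and S1: 34 + 5 − 29 = 10
  between S1 and S4: 5 + 25 − 20 = 10
  between S4 and Depot: 25 + 21 − 28 = 18
Cheapest insertion is between S3 and S2, adding 9.
New total = 123 + 9 = 132.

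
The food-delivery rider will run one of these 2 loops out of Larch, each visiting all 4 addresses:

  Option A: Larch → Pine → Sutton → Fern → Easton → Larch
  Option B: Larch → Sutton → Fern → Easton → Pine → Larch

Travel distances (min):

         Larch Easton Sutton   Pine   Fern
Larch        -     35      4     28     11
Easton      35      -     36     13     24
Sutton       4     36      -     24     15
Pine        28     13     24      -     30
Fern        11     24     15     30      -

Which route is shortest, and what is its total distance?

Shortest is Option B, total 84 min.

Option A: 28 + 24 + 15 + 24 + 35 = 126
Option B: 4 + 15 + 24 + 13 + 28 = 84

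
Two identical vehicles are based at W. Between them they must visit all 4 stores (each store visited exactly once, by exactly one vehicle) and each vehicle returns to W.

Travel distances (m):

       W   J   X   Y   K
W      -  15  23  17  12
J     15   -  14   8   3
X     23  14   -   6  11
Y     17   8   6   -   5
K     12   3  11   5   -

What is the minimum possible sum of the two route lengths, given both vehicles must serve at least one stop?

Try each way of splitting the stops between the two vehicles (each non-empty) and, for each split, find the best tour for each vehicle:
  {J} + {X, Y, K}: 30 + 46 = 76
  {X} + {J, Y, K}: 46 + 40 = 86
  {J, X} + {Y, K}: 52 + 34 = 86
  {Y} + {J, X, K}: 34 + 52 = 86
  {J, Y} + {X, K}: 40 + 46 = 86
  {X, Y} + {J, K}: 46 + 30 = 76
  … (7 splits in total)
Best: vehicle 1 W → J → W = 30; vehicle 2 W → X → Y → K → W = 46; combined 76.

Minimum combined distance: 76 m.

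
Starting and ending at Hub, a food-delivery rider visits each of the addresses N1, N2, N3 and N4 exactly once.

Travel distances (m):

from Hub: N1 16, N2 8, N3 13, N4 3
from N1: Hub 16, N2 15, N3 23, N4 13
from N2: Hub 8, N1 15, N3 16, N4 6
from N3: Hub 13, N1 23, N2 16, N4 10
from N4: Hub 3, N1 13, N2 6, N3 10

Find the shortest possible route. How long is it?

59 m — the shortest possible round trip.

Hub-N1-N2-N3-N4-Hub: 16+15+16+10+3 = 60
Hub-N1-N2-N4-N3-Hub: 16+15+6+10+13 = 60
Hub-N1-N3-N2-N4-Hub: 16+23+16+6+3 = 64
Hub-N1-N3-N4-N2-Hub: 16+23+10+6+8 = 63
Hub-N1-N4-N2-N3-Hub: 16+13+6+16+13 = 64
Hub-N1-N4-N3-N2-Hub: 16+13+10+16+8 = 63
Hub-N2-N1-N3-N4-Hub: 8+15+23+10+3 = 59
Hub-N2-N1-N4-N3-Hub: 8+15+13+10+13 = 59
Hub-N2-N3-N1-N4-Hub: 8+16+23+13+3 = 63
Hub-N2-N4-N1-N3-Hub: 8+6+13+23+13 = 63
Hub-N3-N1-N2-N4-Hub: 13+23+15+6+3 = 60
Hub-N3-N2-N1-N4-Hub: 13+16+15+13+3 = 60
The minimum is 59.
One optimal route: Hub → N2 → N1 → N3 → N4 → Hub (or its reverse).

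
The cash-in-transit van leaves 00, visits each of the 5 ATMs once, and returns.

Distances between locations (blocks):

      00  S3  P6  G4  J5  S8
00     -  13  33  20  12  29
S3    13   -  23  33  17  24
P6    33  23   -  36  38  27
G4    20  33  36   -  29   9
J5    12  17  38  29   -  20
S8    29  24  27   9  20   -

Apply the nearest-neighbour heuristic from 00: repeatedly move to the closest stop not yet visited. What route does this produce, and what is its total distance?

At 00 the remaining stops are J5 12, S3 13, G4 20, S8 29, P6 33; go to J5.
At J5 the remaining stops are S3 17, S8 20, G4 29, P6 38; go to S3.
At S3 the remaining stops are P6 23, S8 24, G4 33; go to P6.
At P6 the remaining stops are S8 27, G4 36; go to S8.
At S8 the remaining stops are G4 9; go to G4.
Return G4→00: 20.
Total = 12 + 17 + 23 + 27 + 9 + 20 = 108.

Total distance 108 blocks via the nearest-neighbour route 00 → J5 → S3 → P6 → S8 → G4 → 00.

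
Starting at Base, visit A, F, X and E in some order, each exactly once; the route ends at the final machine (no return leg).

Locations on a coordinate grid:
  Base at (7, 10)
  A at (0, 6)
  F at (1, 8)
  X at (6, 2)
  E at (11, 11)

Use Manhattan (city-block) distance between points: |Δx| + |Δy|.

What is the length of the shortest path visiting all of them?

There are 4! = 24 possible orderings.
Base → A → F → X → E: 11+3+11+14 = 39
Base → A → F → E → X: 11+3+13+14 = 41
Base → A → X → F → E: 11+10+11+13 = 45
Base → A → X → E → F: 11+10+14+13 = 48
Base → A → E → F → X: 11+16+13+11 = 51
Base → A → E → X → F: 11+16+14+11 = 52
Base → F → A → X → E: 8+3+10+14 = 35
Base → F → A → E → X: 8+3+16+14 = 41
Base → F → X → A → E: 8+11+10+16 = 45
Base → F → X → E → A: 8+11+14+16 = 49
Base → F → E → A → X: 8+13+16+10 = 47
Base → F → E → X → A: 8+13+14+10 = 45
Base → X → A → F → E: 9+10+3+13 = 35
Base → X → A → E → F: 9+10+16+13 = 48
… (10 more)
Base → E → F → A → X: 5+13+3+10 = 31  ← best
The minimum is 31.
One shortest path: Base → E → F → A → X.

Minimum one-way distance = 31.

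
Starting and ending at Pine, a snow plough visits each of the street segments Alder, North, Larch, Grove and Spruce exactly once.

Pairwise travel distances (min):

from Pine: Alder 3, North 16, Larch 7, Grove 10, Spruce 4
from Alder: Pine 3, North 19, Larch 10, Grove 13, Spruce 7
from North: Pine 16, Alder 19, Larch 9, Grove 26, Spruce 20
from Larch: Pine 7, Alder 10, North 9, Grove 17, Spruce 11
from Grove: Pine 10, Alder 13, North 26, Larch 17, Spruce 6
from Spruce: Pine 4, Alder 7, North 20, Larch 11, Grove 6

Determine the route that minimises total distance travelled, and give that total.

Shortest round trip = 58 min.

There are 60 distinct closed tours to check (reversals are equivalent).
Pine→Alder→North→Larch→Grove→Spruce→Pine: 3+19+9+17+6+4 = 58
Pine→Alder→North→Larch→Spruce→Grove→Pine: 3+19+9+11+6+10 = 58
Pine→Alder→North→Grove→Larch→Spruce→Pine: 3+19+26+17+11+4 = 80
Pine→Alder→North→Grove→Spruce→Larch→Pine: 3+19+26+6+11+7 = 72
Pine→Alder→North→Spruce→Larch→Grove→Pine: 3+19+20+11+17+10 = 80
Pine→Alder→North→Spruce→Grove→Larch→Pine: 3+19+20+6+17+7 = 72
Pine→Alder→Larch→North→Grove→Spruce→Pine: 3+10+9+26+6+4 = 58
Pine→Alder→Larch→North→Spruce→Grove→Pine: 3+10+9+20+6+10 = 58
Pine→Alder→Larch→Grove→North→Spruce→Pine: 3+10+17+26+20+4 = 80
Pine→Alder→Larch→Grove→Spruce→North→Pine: 3+10+17+6+20+16 = 72
Pine→Alder→Larch→Spruce→North→Grove→Pine: 3+10+11+20+26+10 = 80
Pine→Alder→Larch→Spruce→Grove→North→Pine: 3+10+11+6+26+16 = 72
Pine→Alder→Grove→North→Larch→Spruce→Pine: 3+13+26+9+11+4 = 66
Pine→Alder→Grove→North→Spruce→Larch→Pine: 3+13+26+20+11+7 = 80
… (46 more)
The minimum is 58.
One optimal route: Pine → Alder → North → Larch → Grove → Spruce → Pine (or its reverse).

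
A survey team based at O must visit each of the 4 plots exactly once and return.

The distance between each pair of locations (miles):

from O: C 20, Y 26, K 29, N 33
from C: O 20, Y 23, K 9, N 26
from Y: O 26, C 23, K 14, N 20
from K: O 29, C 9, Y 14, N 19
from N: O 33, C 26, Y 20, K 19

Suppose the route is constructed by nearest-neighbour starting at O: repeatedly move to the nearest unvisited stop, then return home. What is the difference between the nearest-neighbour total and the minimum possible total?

2 miles longer than the optimal tour.

From O: C=20, Y=26, K=29, N=33 → choose C (20).
From C: K=9, Y=23, N=26 → choose K (9).
From K: Y=14, N=19 → choose Y (14).
From Y: N=20 → choose N (20).
NN route O → C → K → Y → N → O costs 96.
Optimal: O → C → K → N → Y → O costs 94 (by enumerating all 12 distinct tours).
Excess = 96 − 94 = 2.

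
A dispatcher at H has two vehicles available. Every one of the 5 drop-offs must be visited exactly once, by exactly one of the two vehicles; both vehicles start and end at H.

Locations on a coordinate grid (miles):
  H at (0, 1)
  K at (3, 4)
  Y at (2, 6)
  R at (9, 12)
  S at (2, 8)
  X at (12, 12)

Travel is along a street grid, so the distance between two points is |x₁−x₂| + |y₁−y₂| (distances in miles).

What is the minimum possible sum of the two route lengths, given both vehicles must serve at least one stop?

There are 2^4 − 1 = 15 ways to divide the 5 stops into two non-empty groups. For each, the best each vehicle can do is its own shortest tour through its group:
  {K} + {Y, R, S, X}: 12 + 46 = 58
  {Y} + {K, R, S, X}: 14 + 46 = 60
  {K, Y} + {R, S, X}: 16 + 46 = 62
  {R} + {K, Y, S, X}: 40 + 46 = 86
  {K, R} + {Y, S, X}: 40 + 46 = 86
  {Y, R} + {K, S, X}: 40 + 46 = 86
  … (15 splits in total)
Best: vehicle 1 H → K → H = 12; vehicle 2 H → Y → R → X → S → H = 46; combined 58.

58 miles — the smallest possible combined total.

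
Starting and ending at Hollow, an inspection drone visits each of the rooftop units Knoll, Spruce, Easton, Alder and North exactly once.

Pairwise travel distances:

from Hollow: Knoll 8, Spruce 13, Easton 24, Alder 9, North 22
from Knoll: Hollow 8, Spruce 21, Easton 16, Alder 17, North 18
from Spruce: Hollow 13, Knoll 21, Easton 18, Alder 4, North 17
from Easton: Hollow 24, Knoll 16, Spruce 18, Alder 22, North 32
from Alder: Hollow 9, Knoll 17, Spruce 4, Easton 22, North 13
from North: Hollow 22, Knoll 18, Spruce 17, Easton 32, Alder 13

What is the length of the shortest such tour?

Hollow - Knoll - Spruce - Easton - Alder - North - Hollow: 8+21+18+22+13+22 = 104
Hollow - Knoll - Spruce - Easton - North - Alder - Hollow: 8+21+18+32+13+9 = 101
Hollow - Knoll - Spruce - Alder - Easton - North - Hollow: 8+21+4+22+32+22 = 109
Hollow - Knoll - Spruce - Alder - North - Easton - Hollow: 8+21+4+13+32+24 = 102
Hollow - Knoll - Spruce - North - Easton - Alder - Hollow: 8+21+17+32+22+9 = 109
Hollow - Knoll - Spruce - North - Alder - Easton - Hollow: 8+21+17+13+22+24 = 105
Hollow - Knoll - Easton - Spruce - Alder - North - Hollow: 8+16+18+4+13+22 = 81
Hollow - Knoll - Easton - Spruce - North - Alder - Hollow: 8+16+18+17+13+9 = 81
Hollow - Knoll - Easton - Alder - Spruce - North - Hollow: 8+16+22+4+17+22 = 89
Hollow - Knoll - Easton - Alder - North - Spruce - Hollow: 8+16+22+13+17+13 = 89
Hollow - Knoll - Easton - North - Spruce - Alder - Hollow: 8+16+32+17+4+9 = 86
Hollow - Knoll - Easton - North - Alder - Spruce - Hollow: 8+16+32+13+4+13 = 86
Hollow - Knoll - Alder - Spruce - Easton - North - Hollow: 8+17+4+18+32+22 = 101
Hollow - Knoll - Alder - Spruce - North - Easton - Hollow: 8+17+4+17+32+24 = 102
… (46 more)
The minimum is 81.
One optimal route: Hollow → Knoll → Easton → Spruce → Alder → North → Hollow (or its reverse).

Minimum total distance: 81.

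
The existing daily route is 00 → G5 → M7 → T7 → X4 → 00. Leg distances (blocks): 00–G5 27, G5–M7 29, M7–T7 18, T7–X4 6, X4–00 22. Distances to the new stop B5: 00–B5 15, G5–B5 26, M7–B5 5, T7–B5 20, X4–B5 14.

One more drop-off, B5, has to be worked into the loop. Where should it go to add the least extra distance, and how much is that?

Insertion cost between consecutive stops i–j is d(i,B5) + d(B5,j) − d(i,j):
  between 00 and G5: 15 + 26 − 27 = 14
  between G5 and M7: 26 + 5 − 29 = 2
  between M7 and T7: 5 + 20 − 18 = 7
  between T7 and X4: 20 + 14 − 6 = 28
  between X4 and 00: 14 + 15 − 22 = 7
Cheapest insertion is between G5 and M7, adding 2.
New total = 102 + 2 = 104.

Adding 2 blocks by placing B5 on the G5–M7 leg.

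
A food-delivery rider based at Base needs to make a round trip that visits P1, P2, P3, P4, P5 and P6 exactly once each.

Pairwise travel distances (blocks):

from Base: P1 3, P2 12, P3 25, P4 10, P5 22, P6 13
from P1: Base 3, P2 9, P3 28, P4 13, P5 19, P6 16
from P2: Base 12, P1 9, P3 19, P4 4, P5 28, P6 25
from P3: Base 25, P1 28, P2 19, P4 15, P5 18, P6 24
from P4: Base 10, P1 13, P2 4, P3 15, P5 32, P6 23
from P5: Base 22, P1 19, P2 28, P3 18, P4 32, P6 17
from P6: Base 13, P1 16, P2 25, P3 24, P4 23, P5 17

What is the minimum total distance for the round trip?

With 6 stops there are 6!/2 = 360 distinct round trips (a route and its reverse cost the same).
Base → P1 → P2 → P3 → P4 → P5 → P6 → Base: 3+9+19+15+32+17+13 = 108
Base → P1 → P2 → P3 → P4 → P6 → P5 → Base: 3+9+19+15+23+17+22 = 108
Base → P1 → P2 → P3 → P5 → P4 → P6 → Base: 3+9+19+18+32+23+13 = 117
Base → P1 → P2 → P3 → P5 → P6 → P4 → Base: 3+9+19+18+17+23+10 = 99
Base → P1 → P2 → P3 → P6 → P4 → P5 → Base: 3+9+19+24+23+32+22 = 132
Base → P1 → P2 → P3 → P6 → P5 → P4 → Base: 3+9+19+24+17+32+10 = 114
Base → P1 → P2 → P4 → P3 → P5 → P6 → Base: 3+9+4+15+18+17+13 = 79
Base → P1 → P2 → P4 → P3 → P6 → P5 → Base: 3+9+4+15+24+17+22 = 94
… (352 more)
The minimum is 79.
One optimal route: Base → P1 → P2 → P4 → P3 → P5 → P6 → Base (or its reverse).

Shortest round trip = 79 blocks.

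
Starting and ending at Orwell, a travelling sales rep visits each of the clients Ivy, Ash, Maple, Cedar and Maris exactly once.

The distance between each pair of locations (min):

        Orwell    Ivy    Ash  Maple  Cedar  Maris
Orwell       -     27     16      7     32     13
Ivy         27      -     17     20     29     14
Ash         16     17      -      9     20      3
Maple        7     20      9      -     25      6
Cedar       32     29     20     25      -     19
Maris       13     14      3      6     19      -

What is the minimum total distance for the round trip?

With 5 stops there are 5!/2 = 60 distinct round trips (a route and its reverse cost the same).
Orwell → Ivy → Ash → Maple → Cedar → Maris → Orwell: 27+17+9+25+19+13 = 110
Orwell → Ivy → Ash → Maple → Maris → Cedar → Orwell: 27+17+9+6+19+32 = 110
Orwell → Ivy → Ash → Cedar → Maple → Maris → Orwell: 27+17+20+25+6+13 = 108
Orwell → Ivy → Ash → Cedar → Maris → Maple → Orwell: 27+17+20+19+6+7 = 96
Orwell → Ivy → Ash → Maris → Maple → Cedar → Orwell: 27+17+3+6+25+32 = 110
Orwell → Ivy → Ash → Maris → Cedar → Maple → Orwell: 27+17+3+19+25+7 = 98
Orwell → Ivy → Maple → Ash → Cedar → Maris → Orwell: 27+20+9+20+19+13 = 108
Orwell → Ivy → Maple → Ash → Maris → Cedar → Orwell: 27+20+9+3+19+32 = 110
Orwell → Ivy → Maple → Cedar → Ash → Maris → Orwell: 27+20+25+20+3+13 = 108
Orwell → Ivy → Maple → Cedar → Maris → Ash → Orwell: 27+20+25+19+3+16 = 110
Orwell → Ivy → Maple → Maris → Ash → Cedar → Orwell: 27+20+6+3+20+32 = 108
Orwell → Ivy → Maple → Maris → Cedar → Ash → Orwell: 27+20+6+19+20+16 = 108
Orwell → Ivy → Cedar → Ash → Maple → Maris → Orwell: 27+29+20+9+6+13 = 104
Orwell → Ivy → Cedar → Ash → Maris → Maple → Orwell: 27+29+20+3+6+7 = 92
… (46 more)
The minimum is 92.
One optimal route: Orwell → Ivy → Cedar → Ash → Maris → Maple → Orwell (or its reverse).

Minimum total distance: 92 min.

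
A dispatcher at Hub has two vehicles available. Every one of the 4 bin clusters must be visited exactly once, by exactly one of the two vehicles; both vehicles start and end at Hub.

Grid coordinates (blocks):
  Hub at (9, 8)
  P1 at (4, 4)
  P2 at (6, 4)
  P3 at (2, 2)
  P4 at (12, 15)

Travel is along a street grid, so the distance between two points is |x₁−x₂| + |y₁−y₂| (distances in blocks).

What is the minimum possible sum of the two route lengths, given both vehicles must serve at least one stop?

Try each way of splitting the stops between the two vehicles (each non-empty) and, for each split, find the best tour for each vehicle:
  {P1} + {P2, P3, P4}: 18 + 46 = 64
  {P2} + {P1, P3, P4}: 14 + 46 = 60
  {P1, P2} + {P3, P4}: 18 + 46 = 64
  {P3} + {P1, P2, P4}: 26 + 38 = 64
  {P1, P3} + {P2, P4}: 26 + 34 = 60
  {P2, P3} + {P1, P4}: 26 + 38 = 64
  … (7 splits in total)
  {P1, P2, P3} + {P4}: 26 + 20 = 46  ← best
Best: vehicle 1 Hub → P1 → P3 → P2 → Hub = 26; vehicle 2 Hub → P4 → Hub = 20; combined 46.

46 blocks — the smallest possible combined total.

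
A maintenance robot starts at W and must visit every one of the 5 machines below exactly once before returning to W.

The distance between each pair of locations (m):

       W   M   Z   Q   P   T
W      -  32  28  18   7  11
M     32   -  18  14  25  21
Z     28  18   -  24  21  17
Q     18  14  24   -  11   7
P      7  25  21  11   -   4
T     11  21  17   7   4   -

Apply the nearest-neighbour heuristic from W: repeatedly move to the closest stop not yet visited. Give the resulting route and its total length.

From W: distances to unvisited — P=7, T=11, Q=18, Z=28, M=32. Nearest is P (7).
From P: distances to unvisited — T=4, Q=11, Z=21, M=25. Nearest is T (4).
From T: distances to unvisited — Q=7, Z=17, M=21. Nearest is Q (7).
From Q: distances to unvisited — M=14, Z=24. Nearest is M (14).
From M: distances to unvisited — Z=18. Nearest is Z (18).
Return Z→W: 28.
Total = 7 + 4 + 7 + 14 + 18 + 28 = 78.

Nearest-neighbour total = 78 m; route W → P → T → Q → M → Z → W.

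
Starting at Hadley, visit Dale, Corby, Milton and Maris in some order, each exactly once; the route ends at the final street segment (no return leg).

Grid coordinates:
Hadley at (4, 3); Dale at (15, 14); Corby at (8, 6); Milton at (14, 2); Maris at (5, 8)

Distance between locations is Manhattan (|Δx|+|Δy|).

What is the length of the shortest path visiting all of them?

There are 4! = 24 possible orderings.
Hadley→Dale→Corby→Milton→Maris: 22+15+10+15 = 62
Hadley→Dale→Corby→Maris→Milton: 22+15+5+15 = 57
Hadley→Dale→Milton→Corby→Maris: 22+13+10+5 = 50
Hadley→Dale→Milton→Maris→Corby: 22+13+15+5 = 55
Hadley→Dale→Maris→Corby→Milton: 22+16+5+10 = 53
Hadley→Dale→Maris→Milton→Corby: 22+16+15+10 = 63
Hadley→Corby→Dale→Milton→Maris: 7+15+13+15 = 50
Hadley→Corby→Dale→Maris→Milton: 7+15+16+15 = 53
Hadley→Corby→Milton→Dale→Maris: 7+10+13+16 = 46
Hadley→Corby→Milton→Maris→Dale: 7+10+15+16 = 48
Hadley→Corby→Maris→Dale→Milton: 7+5+16+13 = 41
Hadley→Corby→Maris→Milton→Dale: 7+5+15+13 = 40
Hadley→Milton→Dale→Corby→Maris: 11+13+15+5 = 44
Hadley→Milton→Dale→Maris→Corby: 11+13+16+5 = 45
… (10 more)
Hadley→Maris→Corby→Milton→Dale: 6+5+10+13 = 34  ← best
The minimum is 34.
One shortest path: Hadley → Maris → Corby → Milton → Dale.

34 — the minimum one-way total.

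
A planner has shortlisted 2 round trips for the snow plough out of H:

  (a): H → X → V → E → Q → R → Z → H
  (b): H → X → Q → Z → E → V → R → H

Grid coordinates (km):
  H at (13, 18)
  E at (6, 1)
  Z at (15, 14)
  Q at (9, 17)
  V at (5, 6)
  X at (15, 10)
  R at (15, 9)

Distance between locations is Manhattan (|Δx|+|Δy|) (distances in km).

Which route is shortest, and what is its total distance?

Shortest is (a), total 74 km.

(a): 10 + 14 + 6 + 19 + 14 + 5 + 6 = 74
(b): 10 + 13 + 9 + 22 + 6 + 13 + 11 = 84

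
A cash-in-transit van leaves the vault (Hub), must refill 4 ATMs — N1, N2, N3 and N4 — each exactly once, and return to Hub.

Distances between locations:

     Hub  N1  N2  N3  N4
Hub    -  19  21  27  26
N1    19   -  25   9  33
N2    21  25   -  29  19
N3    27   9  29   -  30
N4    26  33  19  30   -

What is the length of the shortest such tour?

Hub→N1→N2→N3→N4→Hub: 19+25+29+30+26 = 129
Hub→N1→N2→N4→N3→Hub: 19+25+19+30+27 = 120
Hub→N1→N3→N2→N4→Hub: 19+9+29+19+26 = 102
Hub→N1→N3→N4→N2→Hub: 19+9+30+19+21 = 98
Hub→N1→N4→N2→N3→Hub: 19+33+19+29+27 = 127
Hub→N1→N4→N3→N2→Hub: 19+33+30+29+21 = 132
Hub→N2→N1→N3→N4→Hub: 21+25+9+30+26 = 111
Hub→N2→N1→N4→N3→Hub: 21+25+33+30+27 = 136
Hub→N2→N3→N1→N4→Hub: 21+29+9+33+26 = 118
Hub→N2→N4→N1→N3→Hub: 21+19+33+9+27 = 109
Hub→N3→N1→N2→N4→Hub: 27+9+25+19+26 = 106
Hub→N3→N2→N1→N4→Hub: 27+29+25+33+26 = 140
The minimum is 98.
One optimal route: Hub → N1 → N3 → N4 → N2 → Hub (or its reverse).

Shortest round trip = 98.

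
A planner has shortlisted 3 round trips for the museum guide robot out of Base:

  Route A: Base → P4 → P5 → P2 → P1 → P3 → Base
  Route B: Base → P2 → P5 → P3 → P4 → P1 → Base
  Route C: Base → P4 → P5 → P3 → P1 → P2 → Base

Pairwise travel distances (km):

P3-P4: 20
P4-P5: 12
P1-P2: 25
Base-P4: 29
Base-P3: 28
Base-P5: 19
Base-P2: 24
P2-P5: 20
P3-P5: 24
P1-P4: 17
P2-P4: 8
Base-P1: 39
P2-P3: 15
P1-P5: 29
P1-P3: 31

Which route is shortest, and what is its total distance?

Route A: 29 + 12 + 20 + 25 + 31 + 28 = 145
Route B: 24 + 20 + 24 + 20 + 17 + 39 = 144
Route C: 29 + 12 + 24 + 31 + 25 + 24 = 145

144 km — Route B is the shortest.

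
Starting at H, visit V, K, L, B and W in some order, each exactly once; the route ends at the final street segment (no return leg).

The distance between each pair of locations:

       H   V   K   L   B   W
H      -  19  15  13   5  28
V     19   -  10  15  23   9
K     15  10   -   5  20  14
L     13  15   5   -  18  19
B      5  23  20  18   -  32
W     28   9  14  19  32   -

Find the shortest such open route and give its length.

There are 5! = 120 possible orderings.
H - V - K - L - B - W: 19+10+5+18+32 = 84
H - V - K - L - W - B: 19+10+5+19+32 = 85
H - V - K - B - L - W: 19+10+20+18+19 = 86
H - V - K - B - W - L: 19+10+20+32+19 = 100
H - V - K - W - L - B: 19+10+14+19+18 = 80
H - V - K - W - B - L: 19+10+14+32+18 = 93
H - V - L - K - B - W: 19+15+5+20+32 = 91
H - V - L - K - W - B: 19+15+5+14+32 = 85
H - V - L - B - K - W: 19+15+18+20+14 = 86
H - V - L - B - W - K: 19+15+18+32+14 = 98
H - V - L - W - K - B: 19+15+19+14+20 = 87
H - V - L - W - B - K: 19+15+19+32+20 = 105
H - V - B - K - L - W: 19+23+20+5+19 = 86
H - V - B - K - W - L: 19+23+20+14+19 = 95
… (106 more)
H - B - L - K - V - W: 5+18+5+10+9 = 47  ← best
The minimum is 47.
One shortest path: H → B → L → K → V → W.

Minimum one-way distance = 47.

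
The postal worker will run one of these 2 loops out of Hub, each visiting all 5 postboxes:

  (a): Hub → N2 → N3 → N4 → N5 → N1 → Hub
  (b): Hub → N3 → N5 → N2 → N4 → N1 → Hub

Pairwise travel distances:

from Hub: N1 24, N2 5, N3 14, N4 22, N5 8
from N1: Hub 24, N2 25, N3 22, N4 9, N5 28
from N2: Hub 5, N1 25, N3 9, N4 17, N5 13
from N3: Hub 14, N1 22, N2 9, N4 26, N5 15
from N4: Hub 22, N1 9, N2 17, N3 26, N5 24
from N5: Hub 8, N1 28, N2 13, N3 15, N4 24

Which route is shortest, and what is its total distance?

Shortest is (b), total 92.

(a): 5 + 9 + 26 + 24 + 28 + 24 = 116
(b): 14 + 15 + 13 + 17 + 9 + 24 = 92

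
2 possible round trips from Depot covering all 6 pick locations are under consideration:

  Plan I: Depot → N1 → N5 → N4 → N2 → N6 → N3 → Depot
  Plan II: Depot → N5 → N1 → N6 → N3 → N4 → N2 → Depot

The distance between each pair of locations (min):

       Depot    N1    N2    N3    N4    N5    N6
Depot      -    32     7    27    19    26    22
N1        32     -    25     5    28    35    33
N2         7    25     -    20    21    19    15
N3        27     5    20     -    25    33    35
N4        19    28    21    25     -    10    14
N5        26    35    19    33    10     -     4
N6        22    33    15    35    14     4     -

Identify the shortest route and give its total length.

Plan I: 32 + 35 + 10 + 21 + 15 + 35 + 27 = 175
Plan II: 26 + 35 + 33 + 35 + 25 + 21 + 7 = 182

Shortest is Plan I, total 175 min.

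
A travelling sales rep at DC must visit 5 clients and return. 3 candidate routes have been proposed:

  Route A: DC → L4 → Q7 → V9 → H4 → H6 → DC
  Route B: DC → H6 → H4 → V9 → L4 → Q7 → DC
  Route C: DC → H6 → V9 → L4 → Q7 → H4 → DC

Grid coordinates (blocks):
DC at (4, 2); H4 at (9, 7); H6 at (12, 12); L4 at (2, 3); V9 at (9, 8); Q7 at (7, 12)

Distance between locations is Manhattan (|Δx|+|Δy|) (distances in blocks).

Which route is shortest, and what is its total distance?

Route A: 3 + 14 + 6 + 1 + 8 + 18 = 50
Route B: 18 + 8 + 1 + 12 + 14 + 13 = 66
Route C: 18 + 7 + 12 + 14 + 7 + 10 = 68

Shortest is Route A, total 50 blocks.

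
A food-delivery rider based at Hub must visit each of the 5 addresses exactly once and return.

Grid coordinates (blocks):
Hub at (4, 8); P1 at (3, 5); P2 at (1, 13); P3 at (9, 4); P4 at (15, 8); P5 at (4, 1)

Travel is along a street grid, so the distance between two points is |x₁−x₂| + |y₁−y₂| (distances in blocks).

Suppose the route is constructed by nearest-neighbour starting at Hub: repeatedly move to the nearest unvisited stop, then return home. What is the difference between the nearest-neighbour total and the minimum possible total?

Hub: P1=4, P5=7, P2=8, P3=9, P4=11 ⇒ P1
P1: P5=5, P3=7, P2=10, P4=15 ⇒ P5
P5: P3=8, P2=15, P4=18 ⇒ P3
P3: P4=10, P2=17 ⇒ P4
P4: P2=19 ⇒ P2
NN route Hub → P1 → P5 → P3 → P4 → P2 → Hub costs 54.
Optimal: Hub → P2 → P1 → P5 → P3 → P4 → Hub costs 52 (by enumerating all 60 distinct tours).
Excess = 54 − 52 = 2.

Excess over optimum: 2 blocks.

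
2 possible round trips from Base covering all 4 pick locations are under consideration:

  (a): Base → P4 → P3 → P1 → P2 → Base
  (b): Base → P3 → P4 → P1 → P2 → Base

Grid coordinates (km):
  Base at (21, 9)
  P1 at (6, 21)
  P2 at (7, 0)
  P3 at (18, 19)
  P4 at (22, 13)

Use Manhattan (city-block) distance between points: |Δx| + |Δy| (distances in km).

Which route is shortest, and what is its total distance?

74 km — (a) is the shortest.

(a): 5 + 10 + 14 + 22 + 23 = 74
(b): 13 + 10 + 24 + 22 + 23 = 92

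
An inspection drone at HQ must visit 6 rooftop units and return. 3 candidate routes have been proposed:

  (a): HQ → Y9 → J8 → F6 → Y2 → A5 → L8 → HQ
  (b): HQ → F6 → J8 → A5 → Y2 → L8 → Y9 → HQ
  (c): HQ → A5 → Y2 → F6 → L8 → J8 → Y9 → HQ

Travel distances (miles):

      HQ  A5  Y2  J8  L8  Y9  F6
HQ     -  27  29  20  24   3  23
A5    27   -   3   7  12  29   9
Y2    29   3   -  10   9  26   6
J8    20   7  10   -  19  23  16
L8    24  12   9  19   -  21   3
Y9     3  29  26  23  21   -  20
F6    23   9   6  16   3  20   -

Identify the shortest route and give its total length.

82 miles — (b) is the shortest.

(a): 3 + 23 + 16 + 6 + 3 + 12 + 24 = 87
(b): 23 + 16 + 7 + 3 + 9 + 21 + 3 = 82
(c): 27 + 3 + 6 + 3 + 19 + 23 + 3 = 84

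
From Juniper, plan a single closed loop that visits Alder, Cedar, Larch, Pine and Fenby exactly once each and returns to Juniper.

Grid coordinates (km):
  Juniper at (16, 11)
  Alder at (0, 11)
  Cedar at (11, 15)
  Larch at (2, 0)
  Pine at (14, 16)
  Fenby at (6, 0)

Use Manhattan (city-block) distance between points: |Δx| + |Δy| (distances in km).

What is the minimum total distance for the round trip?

There are 60 distinct closed tours to check (reversals are equivalent).
Juniper → Alder → Cedar → Larch → Pine → Fenby → Juniper: 16+15+24+28+24+21 = 128
Juniper → Alder → Cedar → Larch → Fenby → Pine → Juniper: 16+15+24+4+24+7 = 90
Juniper → Alder → Cedar → Pine → Larch → Fenby → Juniper: 16+15+4+28+4+21 = 88
Juniper → Alder → Cedar → Pine → Fenby → Larch → Juniper: 16+15+4+24+4+25 = 88
Juniper → Alder → Cedar → Fenby → Larch → Pine → Juniper: 16+15+20+4+28+7 = 90
Juniper → Alder → Cedar → Fenby → Pine → Larch → Juniper: 16+15+20+24+28+25 = 128
Juniper → Alder → Larch → Cedar → Pine → Fenby → Juniper: 16+13+24+4+24+21 = 102
Juniper → Alder → Larch → Cedar → Fenby → Pine → Juniper: 16+13+24+20+24+7 = 104
Juniper → Alder → Larch → Pine → Cedar → Fenby → Juniper: 16+13+28+4+20+21 = 102
Juniper → Alder → Larch → Pine → Fenby → Cedar → Juniper: 16+13+28+24+20+9 = 110
Juniper → Alder → Larch → Fenby → Cedar → Pine → Juniper: 16+13+4+20+4+7 = 64
Juniper → Alder → Larch → Fenby → Pine → Cedar → Juniper: 16+13+4+24+4+9 = 70
Juniper → Alder → Pine → Cedar → Larch → Fenby → Juniper: 16+19+4+24+4+21 = 88
Juniper → Alder → Pine → Cedar → Fenby → Larch → Juniper: 16+19+4+20+4+25 = 88
… (46 more)
The minimum is 64.
One optimal route: Juniper → Alder → Larch → Fenby → Cedar → Pine → Juniper (or its reverse).

Shortest round trip = 64 km.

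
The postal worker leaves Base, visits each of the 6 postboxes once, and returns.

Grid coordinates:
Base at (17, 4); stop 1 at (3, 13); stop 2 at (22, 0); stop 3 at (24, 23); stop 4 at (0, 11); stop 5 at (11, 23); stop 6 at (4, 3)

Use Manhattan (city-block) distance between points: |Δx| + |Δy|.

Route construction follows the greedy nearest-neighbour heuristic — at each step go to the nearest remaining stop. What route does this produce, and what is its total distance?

Total distance 108 via the nearest-neighbour route Base → stop 2 → stop 6 → stop 1 → stop 4 → stop 5 → stop 3 → Base.

Base → [stop 2:9 / stop 6:14 / stop 1:23 / stop 4:24 / stop 5:25 / stop 3:26] → stop 2 (9)
stop 2 → [stop 6:21 / stop 3:25 / stop 1:32 / stop 4:33 / stop 5:34] → stop 6 (21)
stop 6 → [stop 1:11 / stop 4:12 / stop 5:27 / stop 3:40] → stop 1 (11)
stop 1 → [stop 4:5 / stop 5:18 / stop 3:31] → stop 4 (5)
stop 4 → [stop 5:23 / stop 3:36] → stop 5 (23)
stop 5 → [stop 3:13] → stop 3 (13)
Return stop 3→Base: 26.
Total = 9 + 21 + 11 + 5 + 23 + 13 + 26 = 108.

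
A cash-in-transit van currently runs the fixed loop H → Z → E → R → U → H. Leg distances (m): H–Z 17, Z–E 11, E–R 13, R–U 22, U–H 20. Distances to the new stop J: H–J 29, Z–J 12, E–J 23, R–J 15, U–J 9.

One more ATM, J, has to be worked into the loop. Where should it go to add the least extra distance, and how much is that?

Insertion cost between consecutive stops i–j is d(i,J) + d(J,j) − d(i,j):
  between H and Z: 29 + 12 − 17 = 24
  between Z and E: 12 + 23 − 11 = 24
  between E and R: 23 + 15 − 13 = 25
  between R and U: 15 + 9 − 22 = 2
  between U and H: 9 + 29 − 20 = 18
Cheapest insertion is between R and U, adding 2.
New total = 83 + 2 = 85.

Minimum extra distance: 2 m, inserting J between R and U.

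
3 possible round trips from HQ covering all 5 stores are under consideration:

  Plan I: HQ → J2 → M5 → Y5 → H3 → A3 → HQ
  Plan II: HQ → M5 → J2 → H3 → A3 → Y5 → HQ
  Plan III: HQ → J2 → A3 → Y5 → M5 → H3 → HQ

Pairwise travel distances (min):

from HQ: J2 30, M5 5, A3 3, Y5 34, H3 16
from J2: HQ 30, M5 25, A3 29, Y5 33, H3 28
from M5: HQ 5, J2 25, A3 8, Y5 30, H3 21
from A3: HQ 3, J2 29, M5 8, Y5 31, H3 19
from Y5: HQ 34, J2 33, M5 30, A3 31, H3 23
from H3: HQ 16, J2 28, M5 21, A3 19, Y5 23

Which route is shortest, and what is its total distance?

130 min — Plan I is the shortest.

Plan I: 30 + 25 + 30 + 23 + 19 + 3 = 130
Plan II: 5 + 25 + 28 + 19 + 31 + 34 = 142
Plan III: 30 + 29 + 31 + 30 + 21 + 16 = 157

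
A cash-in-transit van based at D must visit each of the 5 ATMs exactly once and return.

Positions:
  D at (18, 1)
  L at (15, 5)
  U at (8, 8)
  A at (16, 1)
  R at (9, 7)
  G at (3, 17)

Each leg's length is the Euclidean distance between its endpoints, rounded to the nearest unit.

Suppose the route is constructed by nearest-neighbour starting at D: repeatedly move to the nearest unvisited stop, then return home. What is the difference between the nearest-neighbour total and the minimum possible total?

D: A=2, L=5, R=11, U=12, G=22 ⇒ A
A: L=4, R=9, U=11, G=21 ⇒ L
L: R=6, U=8, G=17 ⇒ R
R: U=1, G=12 ⇒ U
U: G=10 ⇒ G
NN route D → A → L → R → U → G → D costs 45.
Optimal: D → L → G → U → R → A → D costs 44 (by enumerating all 60 distinct tours).
Excess = 45 − 44 = 1.

1 longer than the optimal tour.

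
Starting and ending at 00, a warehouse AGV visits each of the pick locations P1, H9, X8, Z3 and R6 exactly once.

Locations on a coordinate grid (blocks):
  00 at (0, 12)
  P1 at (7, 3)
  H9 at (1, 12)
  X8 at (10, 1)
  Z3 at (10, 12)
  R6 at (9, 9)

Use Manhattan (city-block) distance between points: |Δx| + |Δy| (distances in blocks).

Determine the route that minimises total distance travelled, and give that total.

Minimum total distance: 44 blocks.

There are 60 distinct closed tours to check (reversals are equivalent).
00 → P1 → H9 → X8 → Z3 → R6 → 00: 16+15+20+11+4+12 = 78
00 → P1 → H9 → X8 → R6 → Z3 → 00: 16+15+20+9+4+10 = 74
00 → P1 → H9 → Z3 → X8 → R6 → 00: 16+15+9+11+9+12 = 72
00 → P1 → H9 → Z3 → R6 → X8 → 00: 16+15+9+4+9+21 = 74
00 → P1 → H9 → R6 → X8 → Z3 → 00: 16+15+11+9+11+10 = 72
00 → P1 → H9 → R6 → Z3 → X8 → 00: 16+15+11+4+11+21 = 78
00 → P1 → X8 → H9 → Z3 → R6 → 00: 16+5+20+9+4+12 = 66
00 → P1 → X8 → H9 → R6 → Z3 → 00: 16+5+20+11+4+10 = 66
00 → P1 → X8 → Z3 → H9 → R6 → 00: 16+5+11+9+11+12 = 64
00 → P1 → X8 → Z3 → R6 → H9 → 00: 16+5+11+4+11+1 = 48
00 → P1 → X8 → R6 → H9 → Z3 → 00: 16+5+9+11+9+10 = 60
00 → P1 → X8 → R6 → Z3 → H9 → 00: 16+5+9+4+9+1 = 44
00 → P1 → Z3 → H9 → X8 → R6 → 00: 16+12+9+20+9+12 = 78
00 → P1 → Z3 → H9 → R6 → X8 → 00: 16+12+9+11+9+21 = 78
… (46 more)
The minimum is 44.
One optimal route: 00 → P1 → X8 → R6 → Z3 → H9 → 00 (or its reverse).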